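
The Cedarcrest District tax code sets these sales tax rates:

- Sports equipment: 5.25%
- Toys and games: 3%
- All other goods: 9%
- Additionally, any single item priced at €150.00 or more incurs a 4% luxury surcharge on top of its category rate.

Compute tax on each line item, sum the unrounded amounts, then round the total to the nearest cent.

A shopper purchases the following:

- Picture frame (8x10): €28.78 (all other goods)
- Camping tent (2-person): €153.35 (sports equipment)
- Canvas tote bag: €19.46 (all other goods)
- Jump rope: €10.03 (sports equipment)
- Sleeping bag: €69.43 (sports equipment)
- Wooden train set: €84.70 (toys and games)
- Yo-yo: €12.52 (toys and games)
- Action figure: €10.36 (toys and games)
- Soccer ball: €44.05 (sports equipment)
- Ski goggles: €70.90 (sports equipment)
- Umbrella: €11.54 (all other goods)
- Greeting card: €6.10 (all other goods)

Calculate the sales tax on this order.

€33.55

Picture frame (8x10) €28.78: all other goods → 9% → €2.5902
Camping tent (2-person) €153.35: sports equipment → 5.25% + 4% surcharge = 9.25% → €14.184875
Canvas tote bag €19.46: all other goods → 9% → €1.7514
Jump rope €10.03: sports equipment → 5.25% → €0.526575
Sleeping bag €69.43: sports equipment → 5.25% → €3.645075
Wooden train set €84.70: toys and games → 3% → €2.541
Yo-yo €12.52: toys and games → 3% → €0.3756
Action figure €10.36: toys and games → 3% → €0.3108
Soccer ball €44.05: sports equipment → 5.25% → €2.312625
Ski goggles €70.90: sports equipment → 5.25% → €3.72225
Umbrella €11.54: all other goods → 9% → €1.0386
Greeting card €6.10: all other goods → 9% → €0.549
Unrounded tax sum = €33.548 → €33.55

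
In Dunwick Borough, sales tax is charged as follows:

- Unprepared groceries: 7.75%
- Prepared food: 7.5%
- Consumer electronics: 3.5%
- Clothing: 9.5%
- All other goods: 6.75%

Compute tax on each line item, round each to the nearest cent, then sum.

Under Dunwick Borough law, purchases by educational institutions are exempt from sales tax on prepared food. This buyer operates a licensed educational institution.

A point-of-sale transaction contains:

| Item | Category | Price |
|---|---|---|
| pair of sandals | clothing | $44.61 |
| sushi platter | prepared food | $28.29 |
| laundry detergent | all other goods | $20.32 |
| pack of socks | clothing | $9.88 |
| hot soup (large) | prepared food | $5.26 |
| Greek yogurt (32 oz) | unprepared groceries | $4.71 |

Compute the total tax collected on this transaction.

Pair of sandals $44.61: clothing → 9.5% → $4.24
Sushi platter $28.29: prepared food, buyer-exempt → 0% → $0.00
Laundry detergent $20.32: all other goods → 6.75% → $1.37
Pack of socks $9.88: clothing → 9.5% → $0.94
Hot soup (large) $5.26: prepared food, buyer-exempt → 0% → $0.00
Greek yogurt (32 oz) $4.71: unprepared groceries → 7.75% → $0.37
Total tax = $4.24 + $1.37 + $0.94 + $0.37 = $6.92

$6.92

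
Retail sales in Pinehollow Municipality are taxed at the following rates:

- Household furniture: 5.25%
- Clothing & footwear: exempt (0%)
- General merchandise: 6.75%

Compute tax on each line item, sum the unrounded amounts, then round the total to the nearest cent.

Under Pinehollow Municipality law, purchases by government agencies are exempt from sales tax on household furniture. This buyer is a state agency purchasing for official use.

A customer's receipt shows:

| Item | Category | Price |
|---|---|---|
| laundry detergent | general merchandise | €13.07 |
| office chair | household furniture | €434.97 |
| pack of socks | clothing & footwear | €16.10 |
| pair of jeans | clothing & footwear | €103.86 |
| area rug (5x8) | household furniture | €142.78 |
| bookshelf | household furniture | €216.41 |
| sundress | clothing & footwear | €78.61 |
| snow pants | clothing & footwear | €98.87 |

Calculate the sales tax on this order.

€0.88

Laundry detergent €13.07: general merchandise → 6.75% → €0.882225
Office chair €434.97: household furniture, buyer-exempt → 0% → €0.00
Pack of socks €16.10: clothing & footwear → 0% → €0.00
Pair of jeans €103.86: clothing & footwear → 0% → €0.00
Area rug (5x8) €142.78: household furniture, buyer-exempt → 0% → €0.00
Bookshelf €216.41: household furniture, buyer-exempt → 0% → €0.00
Sundress €78.61: clothing & footwear → 0% → €0.00
Snow pants €98.87: clothing & footwear → 0% → €0.00
Unrounded tax sum = €0.882225 → €0.88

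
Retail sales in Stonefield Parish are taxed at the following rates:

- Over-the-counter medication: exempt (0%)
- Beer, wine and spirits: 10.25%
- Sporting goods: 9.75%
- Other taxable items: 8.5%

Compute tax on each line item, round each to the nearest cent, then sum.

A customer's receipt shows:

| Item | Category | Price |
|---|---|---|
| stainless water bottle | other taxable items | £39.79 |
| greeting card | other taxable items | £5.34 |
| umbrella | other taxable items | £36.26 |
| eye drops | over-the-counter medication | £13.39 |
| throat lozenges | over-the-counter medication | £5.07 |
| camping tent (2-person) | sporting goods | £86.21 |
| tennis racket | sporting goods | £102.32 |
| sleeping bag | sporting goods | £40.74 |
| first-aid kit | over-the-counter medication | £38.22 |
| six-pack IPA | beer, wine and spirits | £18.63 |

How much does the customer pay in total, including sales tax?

£417.15

Stainless water bottle £39.79: other taxable items → 8.5% → £3.38
Greeting card £5.34: other taxable items → 8.5% → £0.45
Umbrella £36.26: other taxable items → 8.5% → £3.08
Eye drops £13.39: over-the-counter medication → 0% → £0.00
Throat lozenges £5.07: over-the-counter medication → 0% → £0.00
Camping tent (2-person) £86.21: sporting goods → 9.75% → £8.41
Tennis racket £102.32: sporting goods → 9.75% → £9.98
Sleeping bag £40.74: sporting goods → 9.75% → £3.97
First-aid kit £38.22: over-the-counter medication → 0% → £0.00
Six-pack IPA £18.63: beer, wine and spirits → 10.25% → £1.91
Subtotal = £385.97; tax = £31.18; total due = £417.15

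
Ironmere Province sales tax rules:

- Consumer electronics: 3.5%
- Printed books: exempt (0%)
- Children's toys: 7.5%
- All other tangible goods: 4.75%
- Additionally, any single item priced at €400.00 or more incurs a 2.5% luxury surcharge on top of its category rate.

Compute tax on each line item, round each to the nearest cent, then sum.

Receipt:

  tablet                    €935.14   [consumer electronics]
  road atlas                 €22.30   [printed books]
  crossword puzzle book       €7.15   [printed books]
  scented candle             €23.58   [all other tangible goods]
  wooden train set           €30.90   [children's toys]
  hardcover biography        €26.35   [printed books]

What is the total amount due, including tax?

€1104.97

Tablet €935.14: consumer electronics → 3.5% + 2.5% surcharge = 6% → €56.11
Road atlas €22.30: printed books → 0% → €0.00
Crossword puzzle book €7.15: printed books → 0% → €0.00
Scented candle €23.58: all other tangible goods → 4.75% → €1.12
Wooden train set €30.90: children's toys → 7.5% → €2.32
Hardcover biography €26.35: printed books → 0% → €0.00
Subtotal = €1045.42; tax = €59.55; total due = €1104.97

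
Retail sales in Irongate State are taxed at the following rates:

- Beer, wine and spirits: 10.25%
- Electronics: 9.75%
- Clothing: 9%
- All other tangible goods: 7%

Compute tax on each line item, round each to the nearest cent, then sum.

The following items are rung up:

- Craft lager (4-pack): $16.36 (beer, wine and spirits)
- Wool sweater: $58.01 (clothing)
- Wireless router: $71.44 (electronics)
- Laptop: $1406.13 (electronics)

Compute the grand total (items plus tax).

Craft lager (4-pack) $16.36: beer, wine and spirits → 10.25% → $1.68
Wool sweater $58.01: clothing → 9% → $5.22
Wireless router $71.44: electronics → 9.75% → $6.97
Laptop $1406.13: electronics → 9.75% → $137.10
Subtotal = $1551.94; tax = $150.97; total due = $1702.91

$1702.91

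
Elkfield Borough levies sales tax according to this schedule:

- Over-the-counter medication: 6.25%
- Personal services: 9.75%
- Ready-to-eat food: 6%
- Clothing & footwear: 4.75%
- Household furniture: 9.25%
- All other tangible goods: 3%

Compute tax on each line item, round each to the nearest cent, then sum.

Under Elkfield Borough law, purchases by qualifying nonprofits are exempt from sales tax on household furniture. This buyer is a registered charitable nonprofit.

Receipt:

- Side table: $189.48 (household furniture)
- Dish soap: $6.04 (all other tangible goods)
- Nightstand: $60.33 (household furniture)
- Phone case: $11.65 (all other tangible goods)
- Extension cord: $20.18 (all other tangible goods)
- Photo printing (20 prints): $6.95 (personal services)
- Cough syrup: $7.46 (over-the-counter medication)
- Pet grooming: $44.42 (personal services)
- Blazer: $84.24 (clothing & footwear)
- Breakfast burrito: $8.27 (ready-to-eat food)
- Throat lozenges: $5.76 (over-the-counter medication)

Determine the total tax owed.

Side table $189.48: household furniture, buyer-exempt → 0% → $0.00
Dish soap $6.04: all other tangible goods → 3% → $0.18
Nightstand $60.33: household furniture, buyer-exempt → 0% → $0.00
Phone case $11.65: all other tangible goods → 3% → $0.35
Extension cord $20.18: all other tangible goods → 3% → $0.61
Photo printing (20 prints) $6.95: personal services → 9.75% → $0.68
Cough syrup $7.46: over-the-counter medication → 6.25% → $0.47
Pet grooming $44.42: personal services → 9.75% → $4.33
Blazer $84.24: clothing & footwear → 4.75% → $4.00
Breakfast burrito $8.27: ready-to-eat food → 6% → $0.50
Throat lozenges $5.76: over-the-counter medication → 6.25% → $0.36
Total tax = $0.18 + $0.35 + $0.61 + $0.68 + $0.47 + $4.33 + $4.00 + $0.50 + $0.36 = $11.48

$11.48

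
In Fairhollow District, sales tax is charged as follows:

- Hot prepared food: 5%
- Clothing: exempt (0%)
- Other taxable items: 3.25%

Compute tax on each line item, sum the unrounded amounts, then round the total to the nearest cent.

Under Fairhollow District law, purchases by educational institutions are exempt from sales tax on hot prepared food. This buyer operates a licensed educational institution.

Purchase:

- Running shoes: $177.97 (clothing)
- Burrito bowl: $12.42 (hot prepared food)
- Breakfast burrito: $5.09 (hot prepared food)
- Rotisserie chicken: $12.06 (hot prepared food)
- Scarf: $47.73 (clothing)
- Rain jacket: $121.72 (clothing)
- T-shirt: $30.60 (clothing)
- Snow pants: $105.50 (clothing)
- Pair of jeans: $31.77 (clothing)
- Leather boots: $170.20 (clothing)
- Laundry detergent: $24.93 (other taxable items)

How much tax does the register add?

$0.81

Running shoes $177.97: clothing → 0% → $0.00
Burrito bowl $12.42: hot prepared food, buyer-exempt → 0% → $0.00
Breakfast burrito $5.09: hot prepared food, buyer-exempt → 0% → $0.00
Rotisserie chicken $12.06: hot prepared food, buyer-exempt → 0% → $0.00
Scarf $47.73: clothing → 0% → $0.00
Rain jacket $121.72: clothing → 0% → $0.00
T-shirt $30.60: clothing → 0% → $0.00
Snow pants $105.50: clothing → 0% → $0.00
Pair of jeans $31.77: clothing → 0% → $0.00
Leather boots $170.20: clothing → 0% → $0.00
Laundry detergent $24.93: other taxable items → 3.25% → $0.810225
Unrounded tax sum = $0.810225 → $0.81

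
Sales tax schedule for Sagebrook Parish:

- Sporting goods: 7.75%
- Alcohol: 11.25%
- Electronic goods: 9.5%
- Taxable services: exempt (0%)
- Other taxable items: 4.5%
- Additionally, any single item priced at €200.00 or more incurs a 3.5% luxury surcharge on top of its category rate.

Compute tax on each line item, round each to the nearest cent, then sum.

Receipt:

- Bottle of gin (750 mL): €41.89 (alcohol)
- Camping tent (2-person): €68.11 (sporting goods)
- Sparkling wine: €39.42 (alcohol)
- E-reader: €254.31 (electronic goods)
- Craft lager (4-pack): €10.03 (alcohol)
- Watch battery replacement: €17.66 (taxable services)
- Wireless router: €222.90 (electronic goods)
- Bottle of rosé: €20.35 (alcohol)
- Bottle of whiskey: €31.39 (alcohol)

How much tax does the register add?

Bottle of gin (750 mL) €41.89: alcohol → 11.25% → €4.71
Camping tent (2-person) €68.11: sporting goods → 7.75% → €5.28
Sparkling wine €39.42: alcohol → 11.25% → €4.43
E-reader €254.31: electronic goods → 9.5% + 3.5% surcharge = 13% → €33.06
Craft lager (4-pack) €10.03: alcohol → 11.25% → €1.13
Watch battery replacement €17.66: taxable services → 0% → €0.00
Wireless router €222.90: electronic goods → 9.5% + 3.5% surcharge = 13% → €28.98
Bottle of rosé €20.35: alcohol → 11.25% → €2.29
Bottle of whiskey €31.39: alcohol → 11.25% → €3.53
Total tax = €4.71 + €5.28 + €4.43 + €33.06 + €1.13 + €28.98 + €2.29 + €3.53 = €83.41

€83.41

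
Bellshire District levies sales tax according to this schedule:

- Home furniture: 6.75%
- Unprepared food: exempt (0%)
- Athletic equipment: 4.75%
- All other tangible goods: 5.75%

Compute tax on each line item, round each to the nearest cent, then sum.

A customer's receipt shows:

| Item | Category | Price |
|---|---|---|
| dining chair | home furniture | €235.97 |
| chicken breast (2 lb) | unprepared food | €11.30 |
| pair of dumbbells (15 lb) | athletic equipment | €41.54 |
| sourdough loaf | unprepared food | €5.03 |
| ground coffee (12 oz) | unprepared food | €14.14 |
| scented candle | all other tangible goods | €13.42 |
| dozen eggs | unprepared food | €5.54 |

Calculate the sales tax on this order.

€18.67

Dining chair €235.97: home furniture → 6.75% → €15.93
Chicken breast (2 lb) €11.30: unprepared food → 0% → €0.00
Pair of dumbbells (15 lb) €41.54: athletic equipment → 4.75% → €1.97
Sourdough loaf €5.03: unprepared food → 0% → €0.00
Ground coffee (12 oz) €14.14: unprepared food → 0% → €0.00
Scented candle €13.42: all other tangible goods → 5.75% → €0.77
Dozen eggs €5.54: unprepared food → 0% → €0.00
Total tax = €15.93 + €1.97 + €0.77 = €18.67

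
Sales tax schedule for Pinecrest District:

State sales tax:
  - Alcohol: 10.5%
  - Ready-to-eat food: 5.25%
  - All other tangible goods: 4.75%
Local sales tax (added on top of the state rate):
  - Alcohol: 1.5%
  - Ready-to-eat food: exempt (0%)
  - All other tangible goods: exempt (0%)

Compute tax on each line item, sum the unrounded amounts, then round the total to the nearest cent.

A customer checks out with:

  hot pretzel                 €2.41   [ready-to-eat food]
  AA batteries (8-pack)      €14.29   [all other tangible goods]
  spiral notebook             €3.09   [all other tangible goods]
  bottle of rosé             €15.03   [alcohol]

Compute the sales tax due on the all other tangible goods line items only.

€0.83

AA batteries (8-pack) €14.29: all other tangible goods → 4.75% + 0% local = 4.75% → €0.678775
Spiral notebook €3.09: all other tangible goods → 4.75% + 0% local = 4.75% → €0.146775
Tax on all other tangible goods: unrounded sum = €0.82555 → €0.83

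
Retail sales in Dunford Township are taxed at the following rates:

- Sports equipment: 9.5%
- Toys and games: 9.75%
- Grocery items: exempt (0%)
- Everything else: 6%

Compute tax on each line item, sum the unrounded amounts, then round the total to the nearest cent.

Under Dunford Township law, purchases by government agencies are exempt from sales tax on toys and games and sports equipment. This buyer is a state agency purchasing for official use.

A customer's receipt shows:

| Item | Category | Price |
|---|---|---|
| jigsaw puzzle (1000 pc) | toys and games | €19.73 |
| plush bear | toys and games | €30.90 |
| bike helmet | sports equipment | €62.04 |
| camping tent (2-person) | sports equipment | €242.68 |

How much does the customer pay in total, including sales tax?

€355.35

Jigsaw puzzle (1000 pc) €19.73: toys and games, buyer-exempt → 0% → €0.00
Plush bear €30.90: toys and games, buyer-exempt → 0% → €0.00
Bike helmet €62.04: sports equipment, buyer-exempt → 0% → €0.00
Camping tent (2-person) €242.68: sports equipment, buyer-exempt → 0% → €0.00
Subtotal = €355.35; unrounded tax = €0.00 → €0.00; total due = €355.35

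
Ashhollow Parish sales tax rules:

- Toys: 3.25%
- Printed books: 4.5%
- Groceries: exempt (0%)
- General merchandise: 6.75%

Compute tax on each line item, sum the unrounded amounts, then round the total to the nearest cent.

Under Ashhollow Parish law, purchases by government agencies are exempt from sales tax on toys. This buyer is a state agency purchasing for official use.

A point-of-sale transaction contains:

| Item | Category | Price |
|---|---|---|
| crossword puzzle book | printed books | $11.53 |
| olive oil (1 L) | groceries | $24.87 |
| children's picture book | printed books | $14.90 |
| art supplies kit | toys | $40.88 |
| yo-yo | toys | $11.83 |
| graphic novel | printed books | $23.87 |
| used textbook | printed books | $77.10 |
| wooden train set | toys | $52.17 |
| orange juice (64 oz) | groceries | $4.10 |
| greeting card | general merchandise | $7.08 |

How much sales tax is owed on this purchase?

$6.21

Crossword puzzle book $11.53: printed books → 4.5% → $0.51885
Olive oil (1 L) $24.87: groceries → 0% → $0.00
Children's picture book $14.90: printed books → 4.5% → $0.6705
Art supplies kit $40.88: toys, buyer-exempt → 0% → $0.00
Yo-yo $11.83: toys, buyer-exempt → 0% → $0.00
Graphic novel $23.87: printed books → 4.5% → $1.07415
Used textbook $77.10: printed books → 4.5% → $3.4695
Wooden train set $52.17: toys, buyer-exempt → 0% → $0.00
Orange juice (64 oz) $4.10: groceries → 0% → $0.00
Greeting card $7.08: general merchandise → 6.75% → $0.4779
Unrounded tax sum = $6.2109 → $6.21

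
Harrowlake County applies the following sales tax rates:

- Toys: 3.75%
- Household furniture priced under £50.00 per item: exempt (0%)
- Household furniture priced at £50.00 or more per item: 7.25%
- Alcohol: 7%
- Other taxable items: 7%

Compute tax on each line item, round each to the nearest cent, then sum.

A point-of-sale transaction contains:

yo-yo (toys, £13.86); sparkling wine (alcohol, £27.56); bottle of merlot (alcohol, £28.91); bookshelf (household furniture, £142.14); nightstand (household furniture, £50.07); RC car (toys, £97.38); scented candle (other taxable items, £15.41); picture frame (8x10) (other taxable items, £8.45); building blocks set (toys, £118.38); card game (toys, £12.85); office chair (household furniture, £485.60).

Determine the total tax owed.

£63.86

Yo-yo £13.86: toys → 3.75% → £0.52
Sparkling wine £27.56: alcohol → 7% → £1.93
Bottle of merlot £28.91: alcohol → 7% → £2.02
Bookshelf £142.14: household furniture, £50.00 or more → 7.25% → £10.31
Nightstand £50.07: household furniture, £50.00 or more → 7.25% → £3.63
RC car £97.38: toys → 3.75% → £3.65
Scented candle £15.41: other taxable items → 7% → £1.08
Picture frame (8x10) £8.45: other taxable items → 7% → £0.59
Building blocks set £118.38: toys → 3.75% → £4.44
Card game £12.85: toys → 3.75% → £0.48
Office chair £485.60: household furniture, £50.00 or more → 7.25% → £35.21
Total tax = £0.52 + £1.93 + £2.02 + £10.31 + £3.63 + £3.65 + £1.08 + £0.59 + £4.44 + £0.48 + £35.21 = £63.86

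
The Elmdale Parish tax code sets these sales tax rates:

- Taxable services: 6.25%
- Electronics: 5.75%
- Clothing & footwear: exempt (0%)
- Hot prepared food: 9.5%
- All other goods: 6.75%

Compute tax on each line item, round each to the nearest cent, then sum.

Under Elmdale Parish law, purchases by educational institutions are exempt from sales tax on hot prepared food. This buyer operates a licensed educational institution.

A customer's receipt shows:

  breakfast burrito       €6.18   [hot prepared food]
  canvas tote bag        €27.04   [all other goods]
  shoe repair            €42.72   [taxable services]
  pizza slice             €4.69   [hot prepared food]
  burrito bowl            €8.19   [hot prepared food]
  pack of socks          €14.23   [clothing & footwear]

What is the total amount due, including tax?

Breakfast burrito €6.18: hot prepared food, buyer-exempt → 0% → €0.00
Canvas tote bag €27.04: all other goods → 6.75% → €1.83
Shoe repair €42.72: taxable services → 6.25% → €2.67
Pizza slice €4.69: hot prepared food, buyer-exempt → 0% → €0.00
Burrito bowl €8.19: hot prepared food, buyer-exempt → 0% → €0.00
Pack of socks €14.23: clothing & footwear → 0% → €0.00
Subtotal = €103.05; tax = €4.50; total due = €107.55

€107.55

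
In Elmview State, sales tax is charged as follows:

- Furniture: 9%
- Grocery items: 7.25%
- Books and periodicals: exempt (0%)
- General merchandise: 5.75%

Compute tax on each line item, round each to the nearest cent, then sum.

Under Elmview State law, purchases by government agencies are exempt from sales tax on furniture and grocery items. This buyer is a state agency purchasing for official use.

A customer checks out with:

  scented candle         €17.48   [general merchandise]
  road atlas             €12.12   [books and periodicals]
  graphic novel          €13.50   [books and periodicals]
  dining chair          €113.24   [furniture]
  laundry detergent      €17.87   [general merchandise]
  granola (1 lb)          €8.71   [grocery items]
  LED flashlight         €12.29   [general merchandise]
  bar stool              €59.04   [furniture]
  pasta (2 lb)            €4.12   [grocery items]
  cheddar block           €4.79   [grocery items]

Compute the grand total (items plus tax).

Scented candle €17.48: general merchandise → 5.75% → €1.01
Road atlas €12.12: books and periodicals → 0% → €0.00
Graphic novel €13.50: books and periodicals → 0% → €0.00
Dining chair €113.24: furniture, buyer-exempt → 0% → €0.00
Laundry detergent €17.87: general merchandise → 5.75% → €1.03
Granola (1 lb) €8.71: grocery items, buyer-exempt → 0% → €0.00
LED flashlight €12.29: general merchandise → 5.75% → €0.71
Bar stool €59.04: furniture, buyer-exempt → 0% → €0.00
Pasta (2 lb) €4.12: grocery items, buyer-exempt → 0% → €0.00
Cheddar block €4.79: grocery items, buyer-exempt → 0% → €0.00
Subtotal = €263.16; tax = €2.75; total due = €265.91

€265.91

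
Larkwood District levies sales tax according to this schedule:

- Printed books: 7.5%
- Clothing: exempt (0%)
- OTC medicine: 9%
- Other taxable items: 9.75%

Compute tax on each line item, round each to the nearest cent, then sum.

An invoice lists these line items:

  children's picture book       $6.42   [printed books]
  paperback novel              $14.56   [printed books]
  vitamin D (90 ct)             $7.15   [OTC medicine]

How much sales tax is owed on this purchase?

Children's picture book $6.42: printed books → 7.5% → $0.48
Paperback novel $14.56: printed books → 7.5% → $1.09
Vitamin D (90 ct) $7.15: OTC medicine → 9% → $0.64
Total tax = $0.48 + $1.09 + $0.64 = $2.21

$2.21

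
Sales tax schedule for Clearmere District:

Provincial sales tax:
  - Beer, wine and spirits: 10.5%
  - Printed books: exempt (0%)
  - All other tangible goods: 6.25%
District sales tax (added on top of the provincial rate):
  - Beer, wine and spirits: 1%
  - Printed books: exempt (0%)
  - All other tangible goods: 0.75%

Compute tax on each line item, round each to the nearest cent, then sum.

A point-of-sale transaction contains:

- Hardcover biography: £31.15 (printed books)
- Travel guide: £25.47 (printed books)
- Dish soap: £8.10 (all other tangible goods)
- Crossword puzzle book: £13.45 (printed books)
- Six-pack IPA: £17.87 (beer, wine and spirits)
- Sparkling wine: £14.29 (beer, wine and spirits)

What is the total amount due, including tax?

Hardcover biography £31.15: printed books → 0% + 0% district = 0% → £0.00
Travel guide £25.47: printed books → 0% + 0% district = 0% → £0.00
Dish soap £8.10: all other tangible goods → 6.25% + 0.75% district = 7% → £0.57
Crossword puzzle book £13.45: printed books → 0% + 0% district = 0% → £0.00
Six-pack IPA £17.87: beer, wine and spirits → 10.5% + 1% district = 11.5% → £2.06
Sparkling wine £14.29: beer, wine and spirits → 10.5% + 1% district = 11.5% → £1.64
Subtotal = £110.33; tax = £4.27; total due = £114.60

£114.60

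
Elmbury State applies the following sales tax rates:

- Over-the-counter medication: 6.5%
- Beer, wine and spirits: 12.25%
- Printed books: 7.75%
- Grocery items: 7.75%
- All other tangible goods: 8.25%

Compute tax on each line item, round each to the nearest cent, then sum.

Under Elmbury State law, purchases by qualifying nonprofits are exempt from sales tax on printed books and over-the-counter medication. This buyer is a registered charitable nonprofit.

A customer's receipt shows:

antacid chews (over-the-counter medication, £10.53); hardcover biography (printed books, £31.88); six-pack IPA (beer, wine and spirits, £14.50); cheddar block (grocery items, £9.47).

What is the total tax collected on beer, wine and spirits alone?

£1.78

Six-pack IPA £14.50: beer, wine and spirits → 12.25% → £1.78
Tax on beer, wine and spirits = £1.78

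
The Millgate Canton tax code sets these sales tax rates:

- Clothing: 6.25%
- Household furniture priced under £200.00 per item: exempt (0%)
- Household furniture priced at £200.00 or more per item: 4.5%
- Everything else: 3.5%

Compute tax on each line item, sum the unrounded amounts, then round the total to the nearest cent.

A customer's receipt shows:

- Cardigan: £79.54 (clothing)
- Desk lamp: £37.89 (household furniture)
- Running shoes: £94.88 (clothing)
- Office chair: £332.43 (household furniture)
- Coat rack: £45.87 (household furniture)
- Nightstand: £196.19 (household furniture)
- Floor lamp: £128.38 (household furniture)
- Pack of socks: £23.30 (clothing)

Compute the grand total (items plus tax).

Cardigan £79.54: clothing → 6.25% → £4.97125
Desk lamp £37.89: household furniture, under £200.00 → 0% → £0.00
Running shoes £94.88: clothing → 6.25% → £5.93
Office chair £332.43: household furniture, £200.00 or more → 4.5% → £14.95935
Coat rack £45.87: household furniture, under £200.00 → 0% → £0.00
Nightstand £196.19: household furniture, under £200.00 → 0% → £0.00
Floor lamp £128.38: household furniture, under £200.00 → 0% → £0.00
Pack of socks £23.30: clothing → 6.25% → £1.45625
Subtotal = £938.48; unrounded tax = £27.31685 → £27.32; total due = £965.80

£965.80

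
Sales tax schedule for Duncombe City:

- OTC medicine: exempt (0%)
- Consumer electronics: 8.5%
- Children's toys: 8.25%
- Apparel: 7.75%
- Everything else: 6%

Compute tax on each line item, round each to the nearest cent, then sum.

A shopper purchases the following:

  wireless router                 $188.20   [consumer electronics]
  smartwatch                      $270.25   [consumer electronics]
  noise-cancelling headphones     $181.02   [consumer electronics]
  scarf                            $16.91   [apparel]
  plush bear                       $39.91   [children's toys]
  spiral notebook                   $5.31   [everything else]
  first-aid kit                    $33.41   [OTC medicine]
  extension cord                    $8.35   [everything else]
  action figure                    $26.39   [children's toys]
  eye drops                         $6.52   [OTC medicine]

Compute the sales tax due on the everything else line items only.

$0.82

Spiral notebook $5.31: everything else → 6% → $0.32
Extension cord $8.35: everything else → 6% → $0.50
Tax on everything else = $0.32 + $0.50 = $0.82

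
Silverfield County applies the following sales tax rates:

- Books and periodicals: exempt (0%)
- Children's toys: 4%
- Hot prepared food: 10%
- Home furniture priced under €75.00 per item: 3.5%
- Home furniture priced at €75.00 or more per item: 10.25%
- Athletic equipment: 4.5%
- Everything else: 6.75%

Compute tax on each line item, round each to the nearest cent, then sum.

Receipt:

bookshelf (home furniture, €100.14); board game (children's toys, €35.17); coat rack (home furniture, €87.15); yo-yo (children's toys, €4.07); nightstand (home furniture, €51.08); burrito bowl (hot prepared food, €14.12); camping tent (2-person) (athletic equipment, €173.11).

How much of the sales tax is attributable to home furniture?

Bookshelf €100.14: home furniture, €75.00 or more → 10.25% → €10.26
Coat rack €87.15: home furniture, €75.00 or more → 10.25% → €8.93
Nightstand €51.08: home furniture, under €75.00 → 3.5% → €1.79
Tax on home furniture = €10.26 + €8.93 + €1.79 = €20.98

€20.98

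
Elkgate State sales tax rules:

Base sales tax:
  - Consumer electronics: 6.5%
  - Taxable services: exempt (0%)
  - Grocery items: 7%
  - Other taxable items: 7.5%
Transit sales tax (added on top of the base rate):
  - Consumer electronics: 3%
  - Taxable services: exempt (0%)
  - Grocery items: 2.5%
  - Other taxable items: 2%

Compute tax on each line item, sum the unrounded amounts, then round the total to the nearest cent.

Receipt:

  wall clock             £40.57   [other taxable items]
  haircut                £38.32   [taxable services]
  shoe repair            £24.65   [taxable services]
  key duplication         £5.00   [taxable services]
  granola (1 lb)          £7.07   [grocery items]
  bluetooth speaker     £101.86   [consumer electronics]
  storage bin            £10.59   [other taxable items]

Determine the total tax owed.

£15.21

Wall clock £40.57: other taxable items → 7.5% + 2% transit = 9.5% → £3.85415
Haircut £38.32: taxable services → 0% + 0% transit = 0% → £0.00
Shoe repair £24.65: taxable services → 0% + 0% transit = 0% → £0.00
Key duplication £5.00: taxable services → 0% + 0% transit = 0% → £0.00
Granola (1 lb) £7.07: grocery items → 7% + 2.5% transit = 9.5% → £0.67165
Bluetooth speaker £101.86: consumer electronics → 6.5% + 3% transit = 9.5% → £9.6767
Storage bin £10.59: other taxable items → 7.5% + 2% transit = 9.5% → £1.00605
Unrounded tax sum = £15.20855 → £15.21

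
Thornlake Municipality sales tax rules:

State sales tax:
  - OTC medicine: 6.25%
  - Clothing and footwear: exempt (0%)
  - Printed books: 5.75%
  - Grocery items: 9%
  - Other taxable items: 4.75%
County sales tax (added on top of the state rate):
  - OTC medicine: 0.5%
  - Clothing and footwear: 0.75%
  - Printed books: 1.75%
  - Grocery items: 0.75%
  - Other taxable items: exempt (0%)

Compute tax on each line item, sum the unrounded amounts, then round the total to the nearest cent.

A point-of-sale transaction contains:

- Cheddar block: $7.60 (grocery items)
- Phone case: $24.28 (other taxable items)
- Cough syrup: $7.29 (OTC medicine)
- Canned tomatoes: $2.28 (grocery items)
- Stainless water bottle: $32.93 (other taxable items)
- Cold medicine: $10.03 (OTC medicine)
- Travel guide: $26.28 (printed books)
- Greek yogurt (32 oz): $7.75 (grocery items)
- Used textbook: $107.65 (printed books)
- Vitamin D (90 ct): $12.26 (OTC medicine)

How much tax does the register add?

$16.48

Cheddar block $7.60: grocery items → 9% + 0.75% county = 9.75% → $0.741
Phone case $24.28: other taxable items → 4.75% + 0% county = 4.75% → $1.1533
Cough syrup $7.29: OTC medicine → 6.25% + 0.5% county = 6.75% → $0.492075
Canned tomatoes $2.28: grocery items → 9% + 0.75% county = 9.75% → $0.2223
Stainless water bottle $32.93: other taxable items → 4.75% + 0% county = 4.75% → $1.564175
Cold medicine $10.03: OTC medicine → 6.25% + 0.5% county = 6.75% → $0.677025
Travel guide $26.28: printed books → 5.75% + 1.75% county = 7.5% → $1.971
Greek yogurt (32 oz) $7.75: grocery items → 9% + 0.75% county = 9.75% → $0.755625
Used textbook $107.65: printed books → 5.75% + 1.75% county = 7.5% → $8.07375
Vitamin D (90 ct) $12.26: OTC medicine → 6.25% + 0.5% county = 6.75% → $0.82755
Unrounded tax sum = $16.4778 → $16.48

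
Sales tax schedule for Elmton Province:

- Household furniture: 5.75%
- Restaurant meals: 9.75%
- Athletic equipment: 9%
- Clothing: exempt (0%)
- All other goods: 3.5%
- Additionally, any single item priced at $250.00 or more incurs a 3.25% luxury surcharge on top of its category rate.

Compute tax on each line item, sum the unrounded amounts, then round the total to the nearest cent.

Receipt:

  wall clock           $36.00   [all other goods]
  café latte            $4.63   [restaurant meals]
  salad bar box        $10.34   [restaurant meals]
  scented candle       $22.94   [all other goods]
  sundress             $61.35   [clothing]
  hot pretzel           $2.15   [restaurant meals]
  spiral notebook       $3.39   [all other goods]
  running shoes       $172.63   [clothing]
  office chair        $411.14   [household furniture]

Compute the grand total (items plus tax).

$765.42

Wall clock $36.00: all other goods → 3.5% → $1.26
Café latte $4.63: restaurant meals → 9.75% → $0.451425
Salad bar box $10.34: restaurant meals → 9.75% → $1.00815
Scented candle $22.94: all other goods → 3.5% → $0.8029
Sundress $61.35: clothing → 0% → $0.00
Hot pretzel $2.15: restaurant meals → 9.75% → $0.209625
Spiral notebook $3.39: all other goods → 3.5% → $0.11865
Running shoes $172.63: clothing → 0% → $0.00
Office chair $411.14: household furniture → 5.75% + 3.25% surcharge = 9% → $37.0026
Subtotal = $724.57; unrounded tax = $40.85335 → $40.85; total due = $765.42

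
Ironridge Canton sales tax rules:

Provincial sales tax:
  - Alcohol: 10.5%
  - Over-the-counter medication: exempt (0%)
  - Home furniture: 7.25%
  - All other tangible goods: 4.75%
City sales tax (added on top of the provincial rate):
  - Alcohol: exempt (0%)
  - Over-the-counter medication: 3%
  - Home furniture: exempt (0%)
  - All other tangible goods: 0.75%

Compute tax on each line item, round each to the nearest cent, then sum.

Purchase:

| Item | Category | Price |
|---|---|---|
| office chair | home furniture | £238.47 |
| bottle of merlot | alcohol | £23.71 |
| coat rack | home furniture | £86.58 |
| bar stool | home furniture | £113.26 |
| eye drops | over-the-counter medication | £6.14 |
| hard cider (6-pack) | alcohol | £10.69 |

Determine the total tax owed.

£35.57

Office chair £238.47: home furniture → 7.25% + 0% city = 7.25% → £17.29
Bottle of merlot £23.71: alcohol → 10.5% + 0% city = 10.5% → £2.49
Coat rack £86.58: home furniture → 7.25% + 0% city = 7.25% → £6.28
Bar stool £113.26: home furniture → 7.25% + 0% city = 7.25% → £8.21
Eye drops £6.14: over-the-counter medication → 0% + 3% city = 3% → £0.18
Hard cider (6-pack) £10.69: alcohol → 10.5% + 0% city = 10.5% → £1.12
Total tax = £17.29 + £2.49 + £6.28 + £8.21 + £0.18 + £1.12 = £35.57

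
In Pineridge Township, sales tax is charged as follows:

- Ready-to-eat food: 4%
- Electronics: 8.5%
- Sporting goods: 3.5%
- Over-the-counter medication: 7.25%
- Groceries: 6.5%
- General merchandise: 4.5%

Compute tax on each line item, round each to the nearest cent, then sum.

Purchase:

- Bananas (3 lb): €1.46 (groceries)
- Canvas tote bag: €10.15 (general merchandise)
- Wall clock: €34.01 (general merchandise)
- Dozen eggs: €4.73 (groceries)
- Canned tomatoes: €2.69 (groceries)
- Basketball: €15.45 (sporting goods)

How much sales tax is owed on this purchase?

Bananas (3 lb) €1.46: groceries → 6.5% → €0.09
Canvas tote bag €10.15: general merchandise → 4.5% → €0.46
Wall clock €34.01: general merchandise → 4.5% → €1.53
Dozen eggs €4.73: groceries → 6.5% → €0.31
Canned tomatoes €2.69: groceries → 6.5% → €0.17
Basketball €15.45: sporting goods → 3.5% → €0.54
Total tax = €0.09 + €0.46 + €1.53 + €0.31 + €0.17 + €0.54 = €3.10

€3.10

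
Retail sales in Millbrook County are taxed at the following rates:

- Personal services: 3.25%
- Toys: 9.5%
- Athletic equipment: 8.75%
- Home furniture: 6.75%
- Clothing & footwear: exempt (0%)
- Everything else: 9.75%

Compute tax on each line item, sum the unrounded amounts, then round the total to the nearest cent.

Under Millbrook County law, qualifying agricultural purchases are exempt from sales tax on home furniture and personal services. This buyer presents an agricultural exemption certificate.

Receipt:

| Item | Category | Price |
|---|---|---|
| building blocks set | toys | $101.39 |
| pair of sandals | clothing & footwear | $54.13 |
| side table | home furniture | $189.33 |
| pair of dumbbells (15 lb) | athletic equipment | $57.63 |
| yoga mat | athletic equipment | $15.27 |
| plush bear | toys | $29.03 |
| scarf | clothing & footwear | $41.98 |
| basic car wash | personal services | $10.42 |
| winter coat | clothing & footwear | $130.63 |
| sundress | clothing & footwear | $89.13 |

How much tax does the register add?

Building blocks set $101.39: toys → 9.5% → $9.63205
Pair of sandals $54.13: clothing & footwear → 0% → $0.00
Side table $189.33: home furniture, buyer-exempt → 0% → $0.00
Pair of dumbbells (15 lb) $57.63: athletic equipment → 8.75% → $5.042625
Yoga mat $15.27: athletic equipment → 8.75% → $1.336125
Plush bear $29.03: toys → 9.5% → $2.75785
Scarf $41.98: clothing & footwear → 0% → $0.00
Basic car wash $10.42: personal services, buyer-exempt → 0% → $0.00
Winter coat $130.63: clothing & footwear → 0% → $0.00
Sundress $89.13: clothing & footwear → 0% → $0.00
Unrounded tax sum = $18.76865 → $18.77

$18.77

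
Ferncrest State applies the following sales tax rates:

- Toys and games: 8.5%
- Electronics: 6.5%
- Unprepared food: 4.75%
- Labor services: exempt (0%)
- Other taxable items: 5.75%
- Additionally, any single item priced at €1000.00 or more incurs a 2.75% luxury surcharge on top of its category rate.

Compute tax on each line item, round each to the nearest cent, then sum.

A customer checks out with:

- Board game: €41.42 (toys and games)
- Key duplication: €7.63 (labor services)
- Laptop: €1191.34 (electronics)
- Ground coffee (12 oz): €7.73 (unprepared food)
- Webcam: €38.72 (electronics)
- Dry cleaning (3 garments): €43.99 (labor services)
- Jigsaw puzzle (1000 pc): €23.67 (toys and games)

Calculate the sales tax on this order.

€118.62

Board game €41.42: toys and games → 8.5% → €3.52
Key duplication €7.63: labor services → 0% → €0.00
Laptop €1191.34: electronics → 6.5% + 2.75% surcharge = 9.25% → €110.20
Ground coffee (12 oz) €7.73: unprepared food → 4.75% → €0.37
Webcam €38.72: electronics → 6.5% → €2.52
Dry cleaning (3 garments) €43.99: labor services → 0% → €0.00
Jigsaw puzzle (1000 pc) €23.67: toys and games → 8.5% → €2.01
Total tax = €3.52 + €110.20 + €0.37 + €2.52 + €2.01 = €118.62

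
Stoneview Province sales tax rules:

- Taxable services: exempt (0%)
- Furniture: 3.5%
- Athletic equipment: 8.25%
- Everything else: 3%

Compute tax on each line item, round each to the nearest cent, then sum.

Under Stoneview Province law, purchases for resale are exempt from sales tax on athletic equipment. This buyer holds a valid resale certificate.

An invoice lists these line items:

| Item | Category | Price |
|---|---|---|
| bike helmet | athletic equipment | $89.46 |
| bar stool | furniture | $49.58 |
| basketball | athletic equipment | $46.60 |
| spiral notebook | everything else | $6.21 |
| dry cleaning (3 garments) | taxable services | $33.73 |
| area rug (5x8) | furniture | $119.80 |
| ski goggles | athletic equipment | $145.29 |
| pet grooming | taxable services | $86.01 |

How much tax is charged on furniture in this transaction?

$5.93

Bar stool $49.58: furniture → 3.5% → $1.74
Area rug (5x8) $119.80: furniture → 3.5% → $4.19
Tax on furniture = $1.74 + $4.19 = $5.93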